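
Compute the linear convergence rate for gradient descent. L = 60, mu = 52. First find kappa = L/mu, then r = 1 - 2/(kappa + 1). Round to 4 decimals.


Step 1: Compute the condition number.
kappa = L/mu = 60/52 = 1.1538
Step 2: Compute the convergence rate.
r = 1 - 2/(kappa + 1) = 1 - 2*mu/(L + mu) = (L - mu)/(L + mu) = 8/112 = 0.0714


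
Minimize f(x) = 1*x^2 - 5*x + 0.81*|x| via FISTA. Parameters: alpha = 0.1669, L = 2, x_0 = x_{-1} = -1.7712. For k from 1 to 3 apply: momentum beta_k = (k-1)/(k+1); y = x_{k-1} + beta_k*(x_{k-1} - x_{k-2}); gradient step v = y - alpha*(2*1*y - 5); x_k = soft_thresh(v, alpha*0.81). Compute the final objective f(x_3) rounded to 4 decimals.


FISTA on f(x) = 1*x^2 - 5*x + 0.81*|x|
L = 2, alpha = 0.1669
Iteration 1: beta = 0.0, y = -1.7712 + 0.0*(-1.7712 + 1.7712) = -1.7712
  grad(y) = -8.5424, v = y - alpha*grad = -0.3455
  prox(v) = soft_thresh(-0.3455, 0.1352) = -0.2103
Iteration 2: beta = 0.3333, y = -0.2103 + 0.3333*(-0.2103 + 1.7712) = 0.31
  grad(y) = -4.38, v = y - alpha*grad = 1.041
  prox(v) = soft_thresh(1.041, 0.1352) = 0.9058
Iteration 3: beta = 0.5, y = 0.9058 + 0.5*(0.9058 + 0.2103) = 1.4639
  grad(y) = -2.0722, v = y - alpha*grad = 1.8098
  prox(v) = soft_thresh(1.8098, 0.1352) = 1.6746
f(x_3) = 1*1.6746^2 - 5*1.6746 + 0.81*|1.6746| = -4.2123


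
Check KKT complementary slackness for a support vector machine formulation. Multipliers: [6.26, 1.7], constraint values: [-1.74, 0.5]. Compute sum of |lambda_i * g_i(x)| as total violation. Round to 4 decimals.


KKT complementary slackness check:
lambda_1 * g_1 = 6.26 * -1.74 = -10.8924
lambda_2 * g_2 = 1.7 * 0.5 = 0.85
Total violation = 10.8924 + 0.85 = 11.7424


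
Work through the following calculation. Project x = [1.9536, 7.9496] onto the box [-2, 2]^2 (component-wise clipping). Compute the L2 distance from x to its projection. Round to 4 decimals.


Project each component onto [-2, 2].
clip(1.9536) = 1.9536, clip(7.9496) = 2.0
Projection = [1.9536, 2.0]
Squared diffs: [0.0, 35.3977]
Distance = sqrt(35.3977) = 5.9496


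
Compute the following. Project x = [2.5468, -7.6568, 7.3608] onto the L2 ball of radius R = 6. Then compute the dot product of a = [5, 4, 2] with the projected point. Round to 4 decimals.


Step 1: Compute ||x|| (intermediates to 6 decimals).
||x|| = sqrt(2.5468^2 + (-7.6568)^2 + 7.3608^2) = 10.922186
Step 2: Project.
Since ||x|| > R, scale = R/||x|| = 6/10.922186 = 0.549341, proj(x) = scale * x
proj(x) = [1.399062, -4.206194, 4.043589]
Step 3: Dot product.
a^T * proj(x) = 5*1.399062 + 4*(-4.206194) + 2*4.043589 = -1.7423


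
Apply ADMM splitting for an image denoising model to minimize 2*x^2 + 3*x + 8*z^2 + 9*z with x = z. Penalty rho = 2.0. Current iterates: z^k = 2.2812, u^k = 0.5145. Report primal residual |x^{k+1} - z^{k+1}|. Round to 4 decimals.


ADMM iteration with rho = 2.0, z^k = 2.2812, u^k = 0.5145
Step 1: x-update.
Minimize 2*x^2 + 3*x + (2.0/2)*(x - 2.2812 + 0.5145)^2
FOC: (2*2 + 2.0)*x = -3 + 2.0*(2.2812 - 0.5145)
x^{k+1} = 0.0889
Step 2: z-update.
Minimize 8*z^2 + 9*z + (2.0/2)*(0.0889 - z + 0.5145)^2
FOC: (2*8 + 2.0)*z = -9 + 2.0*(0.0889 + 0.5145)
z^{k+1} = -0.433
Step 3: u-update.
u^{k+1} = 0.5145 + 0.0889 + 0.433 = 1.0364
Step 4: Primal residual = |0.0889 + 0.433| = 0.5219


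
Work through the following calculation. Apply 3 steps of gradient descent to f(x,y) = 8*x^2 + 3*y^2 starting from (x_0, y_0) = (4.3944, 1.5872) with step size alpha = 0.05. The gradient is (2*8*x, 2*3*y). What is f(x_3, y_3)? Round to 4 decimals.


Gradient descent on f(x,y) = 8*x^2 + 3*y^2.
Starting point: (4.3944, 1.5872), alpha = 0.05
Step 1: grad_x = 2*8*4.3944 = 70.3104, grad_y = 2*3*1.5872 = 9.5232
  x_1 = 4.3944 - 0.05*70.3104 = 0.8789
  y_1 = 1.5872 - 0.05*9.5232 = 1.111
Step 2: grad_x = 2*8*0.8789 = 14.0621, grad_y = 2*3*1.111 = 6.6662
  x_2 = 0.8789 - 0.05*14.0621 = 0.1758
  y_2 = 1.111 - 0.05*6.6662 = 0.7777
Step 3: grad_x = 2*8*0.1758 = 2.8124, grad_y = 2*3*0.7777 = 4.6664
  x_3 = 0.1758 - 0.05*2.8124 = 0.0352
  y_3 = 0.7777 - 0.05*4.6664 = 0.5444
f(0.0352, 0.5444) = 8*0.0352^2 + 3*0.5444^2 = 0.899


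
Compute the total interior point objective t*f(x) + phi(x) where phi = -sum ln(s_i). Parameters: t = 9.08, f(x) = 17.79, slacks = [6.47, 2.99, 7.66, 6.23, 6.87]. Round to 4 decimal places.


Step 1: Compute log-barrier.
ln values: [1.8672, 1.0953, 2.036, 1.8294, 1.9272]
phi = -(1.8672 + 1.0953 + 2.036 + 1.8294 + 1.9272) = -8.755
Step 2: Compute augmented objective.
t*f(x) = 9.08*17.79 = 161.5332
Total = 161.5332 - 8.755 = 152.7782


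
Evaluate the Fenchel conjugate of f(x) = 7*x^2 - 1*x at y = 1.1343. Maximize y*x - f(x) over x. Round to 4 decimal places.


f*(y) = sup_x {y*x - a*x^2 - b*x} = sup_x {(y-b)*x - a*x^2}
FOC: (y - b) - 2a*x = 0 => x* = (y - b)/(2a)
x* = (1.1343 + 1)/(2*7) = 0.1525
f*(1.1343) = (y-b)^2/(4a) = (1.1343 + 1)^2/(4*7)
= 4.5552/28 = 0.1627


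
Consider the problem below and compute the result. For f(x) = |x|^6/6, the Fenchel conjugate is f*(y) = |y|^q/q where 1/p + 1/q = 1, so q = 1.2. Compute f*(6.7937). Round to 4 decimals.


The conjugate exponent q satisfies 1/p + 1/q = 1.
p = 6, so q = 6/(6 - 1) = 1.2
|y|^q = 6.7937^1.2 = 9.9662
f*(6.7937) = 9.9662 / 1.2 = 8.3051


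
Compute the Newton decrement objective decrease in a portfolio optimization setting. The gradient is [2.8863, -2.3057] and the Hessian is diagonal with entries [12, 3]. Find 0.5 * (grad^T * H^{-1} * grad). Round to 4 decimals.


Step 1: H is diagonal, so H^(-1) * g = [0.2405, -0.7686].
Step 2: g^T H^(-1) g = sum_i g_i^2 / H_ii
  = (2.8863)^2/12 + (-2.3057)^2/3
  = 0.6942 + 1.7721 = 2.4663
Step 3: Objective decrease = 0.5 * g^T H^(-1) g = 1.2332


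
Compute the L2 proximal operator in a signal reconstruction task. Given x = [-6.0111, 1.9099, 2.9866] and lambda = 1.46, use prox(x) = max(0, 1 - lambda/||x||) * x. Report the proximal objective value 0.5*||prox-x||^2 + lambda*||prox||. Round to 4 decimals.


Step 1: Compute ||x||.
||x|| = 6.9786
Step 2: Compute scaling factor.
scale = max(0, 1 - 1.46/6.9786) = 0.7908
Step 3: prox(x) = [-4.7535, 1.5103, 2.3618]
||prox(x)|| = 5.5186
Step 4: Proximal objective.
0.5*||prox-x||^2 = 1.0658
lambda*||prox|| = 8.0572
Total = 9.123


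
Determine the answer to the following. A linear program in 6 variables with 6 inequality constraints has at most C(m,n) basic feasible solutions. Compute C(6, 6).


Each vertex corresponds to some choice of n active constraints out of m, so the number of vertices is at most C(m, n) = m! / (n!(m-n)!).
m = 6, n = 6
Numerator: 6 * 5 * 4 * 3 * 2 * 1
Denominator: 6! = 720
C(6, 6) = 1


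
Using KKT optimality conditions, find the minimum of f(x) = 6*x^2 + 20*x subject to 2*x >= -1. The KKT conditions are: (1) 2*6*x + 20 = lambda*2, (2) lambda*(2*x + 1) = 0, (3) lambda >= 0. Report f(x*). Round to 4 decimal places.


Step 1: Try lambda = 0 (constraint inactive).
x_unc = -20/(2*6) = -1.6667
Check: 2*-1.6667 = -3.3334 < -1 -- violated!
Step 2: Constraint must be active: 2*x = -1
x* = -1/2 = -0.5
lambda = (2*6*(-0.5) + 20)/2 = 7.0
Step 3: Compute optimal value.
f(x*) = 6*(-0.5)^2 + 20*(-0.5) = -8.5


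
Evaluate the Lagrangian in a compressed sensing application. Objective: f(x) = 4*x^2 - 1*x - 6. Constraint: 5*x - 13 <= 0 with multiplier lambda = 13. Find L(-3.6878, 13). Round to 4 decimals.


Step 1: Evaluate f(x).
f(-3.6878) = 4*(-3.6878)^2 - 1*(-3.6878) - 6 = 52.0873
Step 2: Evaluate g(x).
g(-3.6878) = 5*-3.6878 - 13 = -31.439
Step 3: Compute Lagrangian.
L = 52.0873 + 13*-31.439 = -356.6197


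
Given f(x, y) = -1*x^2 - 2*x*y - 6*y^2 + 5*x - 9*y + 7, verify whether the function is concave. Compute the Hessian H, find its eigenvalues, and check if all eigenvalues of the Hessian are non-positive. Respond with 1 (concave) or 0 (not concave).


The Hessian of f(x,y) = -1*x^2 - 2*x*y - 6*y^2 + 5*x - 9*y + 7 is:
H = [[-2, -2], [-2, -12]]
Trace = -2 - 12 = -14
Determinant = -2*-12 - (-2)^2 = 20
Discriminant = (-14)^2 - 4*20 = 116.0
Eigenvalues: lambda_1 = -12.3852, lambda_2 = -1.6148
The function is concave.

1


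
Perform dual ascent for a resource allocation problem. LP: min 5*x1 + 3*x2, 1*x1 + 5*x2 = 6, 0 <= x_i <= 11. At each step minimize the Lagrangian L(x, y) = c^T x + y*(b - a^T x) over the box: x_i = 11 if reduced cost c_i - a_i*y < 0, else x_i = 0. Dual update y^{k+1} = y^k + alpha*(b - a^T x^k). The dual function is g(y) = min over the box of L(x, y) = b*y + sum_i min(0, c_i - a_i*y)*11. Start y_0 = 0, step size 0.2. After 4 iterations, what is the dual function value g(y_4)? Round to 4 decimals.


Dual ascent for LP: min 5*x1 + 3*x2, 1*x1 + 5*x2 = 6, 0 <= x_i <= 11
Step 1: y^k = 0.0, reduced costs: (5.0, 3.0)
  x^k = (0.0, 0.0), subgradient = b - a^T x = 6.0
  y^{k+1} = 0.0 + 0.2*6.0 = 1.2
Step 2: y^k = 1.2, reduced costs: (3.8, -3.0)
  x^k = (0.0, 11.0), subgradient = b - a^T x = -49.0
  y^{k+1} = 1.2 + 0.2*-49.0 = -8.6
Step 3: y^k = -8.6, reduced costs: (13.6, 46.0)
  x^k = (0.0, 0.0), subgradient = b - a^T x = 6.0
  y^{k+1} = -8.6 + 0.2*6.0 = -7.4
Step 4: y^k = -7.4, reduced costs: (12.4, 40.0)
  x^k = (0.0, 0.0), subgradient = b - a^T x = 6.0
  y^{k+1} = -7.4 + 0.2*6.0 = -6.2
Dual objective at y_4 = -6.2: reduced costs (11.2, 34.0), box minimizer x = (0.0, 0.0)
g(y_4) = b*y + (c1 - a1*y)*x1 + (c2 - a2*y)*x2 = 6*(-6.2) + 11.2*0.0 + 34.0*0.0 = -37.2 + 0.0 + 0.0 = -37.2


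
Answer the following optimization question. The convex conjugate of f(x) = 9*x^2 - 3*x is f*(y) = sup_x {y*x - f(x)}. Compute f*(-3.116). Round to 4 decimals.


f*(y) = sup_x {y*x - a*x^2 - b*x} = sup_x {(y-b)*x - a*x^2}
FOC: (y - b) - 2a*x = 0 => x* = (y - b)/(2a)
x* = (-3.116 + 3)/(2*9) = -0.0064
f*(-3.116) = (y-b)^2/(4a) = (-3.116 + 3)^2/(4*9)
= 0.0135/36 = 0.0004


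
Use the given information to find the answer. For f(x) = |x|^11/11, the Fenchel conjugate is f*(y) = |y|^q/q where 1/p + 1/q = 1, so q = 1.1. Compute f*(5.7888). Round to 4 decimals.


The conjugate exponent q satisfies 1/p + 1/q = 1.
p = 11, so q = 11/(11 - 1) = 1.1
|y|^q = 5.7888^1.1 = 6.9
f*(5.7888) = 6.9 / 1.1 = 6.2727


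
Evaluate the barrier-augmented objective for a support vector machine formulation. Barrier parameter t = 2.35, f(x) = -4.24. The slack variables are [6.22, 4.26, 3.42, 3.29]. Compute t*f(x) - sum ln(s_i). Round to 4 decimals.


Step 1: Compute log-barrier.
ln values: [1.8278, 1.4493, 1.2296, 1.1909]
phi = -(1.8278 + 1.4493 + 1.2296 + 1.1909) = -5.6976
Step 2: Compute augmented objective.
t*f(x) = 2.35*-4.24 = -9.964
Total = -9.964 - 5.6976 = -15.6616


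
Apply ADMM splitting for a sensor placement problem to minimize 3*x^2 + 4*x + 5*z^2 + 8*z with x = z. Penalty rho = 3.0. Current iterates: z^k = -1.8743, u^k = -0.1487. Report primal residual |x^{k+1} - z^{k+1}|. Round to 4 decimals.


ADMM iteration with rho = 3.0, z^k = -1.8743, u^k = -0.1487
Step 1: x-update.
Minimize 3*x^2 + 4*x + (3.0/2)*(x + 1.8743 - 0.1487)^2
FOC: (2*3 + 3.0)*x = -4 + 3.0*(-1.8743 + 0.1487)
x^{k+1} = -1.0196
Step 2: z-update.
Minimize 5*z^2 + 8*z + (3.0/2)*(-1.0196 - z - 0.1487)^2
FOC: (2*5 + 3.0)*z = -8 + 3.0*(-1.0196 - 0.1487)
z^{k+1} = -0.885
Step 3: u-update.
u^{k+1} = -0.1487 - 1.0196 + 0.885 = -0.2833
Step 4: Primal residual = |-1.0196 + 0.885| = 0.1346


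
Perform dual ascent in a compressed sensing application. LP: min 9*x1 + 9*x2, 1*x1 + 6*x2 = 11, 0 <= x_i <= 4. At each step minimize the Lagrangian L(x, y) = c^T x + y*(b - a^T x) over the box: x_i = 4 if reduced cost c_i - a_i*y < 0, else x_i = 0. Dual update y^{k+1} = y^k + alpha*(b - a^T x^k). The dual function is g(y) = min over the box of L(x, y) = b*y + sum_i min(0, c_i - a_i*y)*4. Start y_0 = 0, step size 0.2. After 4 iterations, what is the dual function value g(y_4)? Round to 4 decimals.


Dual ascent for LP: min 9*x1 + 9*x2, 1*x1 + 6*x2 = 11, 0 <= x_i <= 4
Step 1: y^k = 0.0, reduced costs: (9.0, 9.0)
  x^k = (0.0, 0.0), subgradient = b - a^T x = 11.0
  y^{k+1} = 0.0 + 0.2*11.0 = 2.2
Step 2: y^k = 2.2, reduced costs: (6.8, -4.2)
  x^k = (0.0, 4.0), subgradient = b - a^T x = -13.0
  y^{k+1} = 2.2 + 0.2*-13.0 = -0.4
Step 3: y^k = -0.4, reduced costs: (9.4, 11.4)
  x^k = (0.0, 0.0), subgradient = b - a^T x = 11.0
  y^{k+1} = -0.4 + 0.2*11.0 = 1.8
Step 4: y^k = 1.8, reduced costs: (7.2, -1.8)
  x^k = (0.0, 4.0), subgradient = b - a^T x = -13.0
  y^{k+1} = 1.8 + 0.2*-13.0 = -0.8
Dual objective at y_4 = -0.8: reduced costs (9.8, 13.8), box minimizer x = (0.0, 0.0)
g(y_4) = b*y + (c1 - a1*y)*x1 + (c2 - a2*y)*x2 = 11*(-0.8) + 9.8*0.0 + 13.8*0.0 = -8.8 + 0.0 + 0.0 = -8.8


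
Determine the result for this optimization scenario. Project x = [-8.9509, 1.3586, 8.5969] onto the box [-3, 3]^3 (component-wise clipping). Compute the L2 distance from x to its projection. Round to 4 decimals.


Project each component onto [-3, 3].
clip(-8.9509) = -3.0, clip(1.3586) = 1.3586, clip(8.5969) = 3.0
Projection = [-3.0, 1.3586, 3.0]
Squared diffs: [35.4132, 0.0, 31.3253]
Distance = sqrt(66.7385) = 8.1694


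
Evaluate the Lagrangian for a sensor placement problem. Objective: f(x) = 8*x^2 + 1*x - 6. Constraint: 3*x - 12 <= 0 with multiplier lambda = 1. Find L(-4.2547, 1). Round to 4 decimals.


Step 1: Evaluate f(x).
f(-4.2547) = 8*(-4.2547)^2 + 1*(-4.2547) - 6 = 134.5651
Step 2: Evaluate g(x).
g(-4.2547) = 3*-4.2547 - 12 = -24.7641
Step 3: Compute Lagrangian.
L = 134.5651 + 1*-24.7641 = 109.801


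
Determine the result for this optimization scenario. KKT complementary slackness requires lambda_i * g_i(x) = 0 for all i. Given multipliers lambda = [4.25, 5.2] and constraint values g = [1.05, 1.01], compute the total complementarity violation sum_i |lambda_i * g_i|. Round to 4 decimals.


KKT complementary slackness check:
lambda_1 * g_1 = 4.25 * 1.05 = 4.4625
lambda_2 * g_2 = 5.2 * 1.01 = 5.252
Total violation = 4.4625 + 5.252 = 9.7145


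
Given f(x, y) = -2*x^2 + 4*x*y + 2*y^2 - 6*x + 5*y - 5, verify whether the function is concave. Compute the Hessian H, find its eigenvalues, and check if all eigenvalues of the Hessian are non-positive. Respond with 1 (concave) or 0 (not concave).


The Hessian of f(x,y) = -2*x^2 + 4*x*y + 2*y^2 - 6*x + 5*y - 5 is:
H = [[-4, 4], [4, 4]]
Trace = -4 + 4 = 0
Determinant = -4*4 - (4)^2 = -32
Discriminant = (0)^2 - 4*-32 = 128.0
Eigenvalues: lambda_1 = -5.6569, lambda_2 = 5.6569
The function is not concave.

0


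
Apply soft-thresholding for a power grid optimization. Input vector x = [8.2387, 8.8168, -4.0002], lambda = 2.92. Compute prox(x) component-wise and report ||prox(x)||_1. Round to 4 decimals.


Soft-thresholding with lambda = 2.92:
prox(8.2387) = sign(8.2387)*max(|8.2387| - 2.92, 0) = 5.3187
prox(8.8168) = sign(8.8168)*max(|8.8168| - 2.92, 0) = 5.8968
prox(-4.0002) = sign(-4.0002)*max(|-4.0002| - 2.92, 0) = -1.0802
prox(x) = [5.3187, 5.8968, -1.0802]
||prox(x)||_1 = 5.3187 + 5.8968 + 1.0802 = 12.2957


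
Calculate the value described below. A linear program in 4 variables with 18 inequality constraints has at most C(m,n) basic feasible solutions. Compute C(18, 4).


Each vertex corresponds to some choice of n active constraints out of m, so the number of vertices is at most C(m, n) = m! / (n!(m-n)!).
m = 18, n = 4
Numerator: 18 * 17 * 16 * 15
Denominator: 4! = 24
C(18, 4) = 3060


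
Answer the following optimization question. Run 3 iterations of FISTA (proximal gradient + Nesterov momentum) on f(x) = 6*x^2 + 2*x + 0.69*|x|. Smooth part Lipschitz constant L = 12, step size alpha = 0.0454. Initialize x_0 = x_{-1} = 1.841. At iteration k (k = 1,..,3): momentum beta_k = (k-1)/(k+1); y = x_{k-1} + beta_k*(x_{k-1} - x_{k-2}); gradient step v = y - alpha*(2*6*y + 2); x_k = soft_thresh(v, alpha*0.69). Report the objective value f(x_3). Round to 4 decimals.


FISTA on f(x) = 6*x^2 + 2*x + 0.69*|x|
L = 12, alpha = 0.0454
Iteration 1: beta = 0.0, y = 1.841 + 0.0*(1.841 - 1.841) = 1.841
  grad(y) = 24.092, v = y - alpha*grad = 0.7472
  prox(v) = soft_thresh(0.7472, 0.0313) = 0.7159
Iteration 2: beta = 0.3333, y = 0.7159 + 0.3333*(0.7159 - 1.841) = 0.3409
  grad(y) = 6.0904, v = y - alpha*grad = 0.0644
  prox(v) = soft_thresh(0.0644, 0.0313) = 0.033
Iteration 3: beta = 0.5, y = 0.033 + 0.5*(0.033 - 0.7159) = -0.3084
  grad(y) = -1.7008, v = y - alpha*grad = -0.2312
  prox(v) = soft_thresh(-0.2312, 0.0313) = -0.1999
f(x_3) = 6*(-0.1999)^2 + 2*(-0.1999) + 0.69*|-0.1999| = -0.0222


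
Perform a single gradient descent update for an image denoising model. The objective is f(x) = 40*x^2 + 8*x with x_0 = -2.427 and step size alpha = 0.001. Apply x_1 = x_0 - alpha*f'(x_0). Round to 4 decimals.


We compute the gradient at x_0 and apply the update.
f'(x) = 80*x + 8
f'(-2.427) = 80*-2.427 + 8 = -186.16
x_1 = -2.427 - 0.001*-186.16 = -2.2408


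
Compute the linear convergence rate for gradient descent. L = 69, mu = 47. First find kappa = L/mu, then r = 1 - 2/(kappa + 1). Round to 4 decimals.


Step 1: Compute the condition number.
kappa = L/mu = 69/47 = 1.4681
Step 2: Compute the convergence rate.
r = 1 - 2/(kappa + 1) = 1 - 2*mu/(L + mu) = (L - mu)/(L + mu) = 22/116 = 0.1897


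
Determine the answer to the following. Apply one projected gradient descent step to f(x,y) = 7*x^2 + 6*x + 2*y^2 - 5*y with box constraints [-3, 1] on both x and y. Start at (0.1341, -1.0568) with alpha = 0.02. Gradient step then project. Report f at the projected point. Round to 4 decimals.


Step 1: Compute gradient at (0.1341, -1.0568).
grad_x = 2*7*0.1341 + 6 = 7.8774
grad_y = 2*2*-1.0568 - 5 = -9.2272
Step 2: Gradient step.
x_raw = 0.1341 - 0.02*7.8774 = -0.0234
y_raw = -1.0568 - 0.02*-9.2272 = -0.8723
Step 3: Project onto [-3, 1].
x_proj = clip(-0.0234) = -0.0234
y_proj = clip(-0.8723) = -0.8723
Step 4: Evaluate f.
f(-0.0234, -0.8723) = 5.7461


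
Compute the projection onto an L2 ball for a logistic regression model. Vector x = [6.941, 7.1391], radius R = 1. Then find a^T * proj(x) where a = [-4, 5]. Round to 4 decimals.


Step 1: Compute ||x|| (intermediates to 6 decimals).
||x|| = sqrt(6.941^2 + 7.1391^2) = 9.95712
Step 2: Project.
Since ||x|| > R, scale = R/||x|| = 1/9.95712 = 0.100431, proj(x) = scale * x
proj(x) = [0.697092, 0.716987]
Step 3: Dot product.
a^T * proj(x) = -4*0.697092 + 5*0.716987 = 0.7966


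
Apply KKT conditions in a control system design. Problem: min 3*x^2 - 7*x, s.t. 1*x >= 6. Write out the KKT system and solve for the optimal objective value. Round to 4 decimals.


Step 1: Try lambda = 0 (constraint inactive).
x_unc = 7/(2*3) = 1.1667
Check: 1*1.1667 = 1.1667 < 6 -- violated!
Step 2: Constraint must be active: 1*x = 6
x* = 6/1 = 6.0
lambda = (2*3*6.0 - 7)/1 = 29.0
Step 3: Compute optimal value.
f(x*) = 3*6.0^2 - 7*6.0 = 66.0


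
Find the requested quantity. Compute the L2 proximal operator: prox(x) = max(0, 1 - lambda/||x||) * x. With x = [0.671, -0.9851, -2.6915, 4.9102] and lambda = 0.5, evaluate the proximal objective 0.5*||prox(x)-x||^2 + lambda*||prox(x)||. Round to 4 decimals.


Step 1: Compute ||x||.
||x|| = 5.7249
Step 2: Compute scaling factor.
scale = max(0, 1 - 0.5/5.7249) = 0.9127
Step 3: prox(x) = [0.6124, -0.8991, -2.4564, 4.4814]
||prox(x)|| = 5.2249
Step 4: Proximal objective.
0.5*||prox-x||^2 = 0.125
lambda*||prox|| = 2.6125
Total = 2.7375


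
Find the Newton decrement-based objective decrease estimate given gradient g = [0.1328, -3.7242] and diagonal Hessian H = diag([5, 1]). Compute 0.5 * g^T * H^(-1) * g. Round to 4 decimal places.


Step 1: H is diagonal, so H^(-1) * g = [0.0266, -3.7242].
Step 2: g^T H^(-1) g = sum_i g_i^2 / H_ii
  = (0.1328)^2/5 + (-3.7242)^2/1
  = 0.0035 + 13.8697 = 13.8732
Step 3: Objective decrease = 0.5 * g^T H^(-1) g = 6.9366


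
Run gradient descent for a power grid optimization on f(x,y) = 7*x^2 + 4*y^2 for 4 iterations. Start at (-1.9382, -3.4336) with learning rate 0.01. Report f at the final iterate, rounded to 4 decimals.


Gradient descent on f(x,y) = 7*x^2 + 4*y^2.
Starting point: (-1.9382, -3.4336), alpha = 0.01
Step 1: grad_x = 2*7*-1.9382 = -27.1348, grad_y = 2*4*-3.4336 = -27.4688
  x_1 = -1.9382 - 0.01*-27.1348 = -1.6669
  y_1 = -3.4336 - 0.01*-27.4688 = -3.1589
Step 2: grad_x = 2*7*-1.6669 = -23.3359, grad_y = 2*4*-3.1589 = -25.2713
  x_2 = -1.6669 - 0.01*-23.3359 = -1.4335
  y_2 = -3.1589 - 0.01*-25.2713 = -2.9062
Step 3: grad_x = 2*7*-1.4335 = -20.0689, grad_y = 2*4*-2.9062 = -23.2496
  x_3 = -1.4335 - 0.01*-20.0689 = -1.2328
  y_3 = -2.9062 - 0.01*-23.2496 = -2.6737
Step 4: grad_x = 2*7*-1.2328 = -17.2593, grad_y = 2*4*-2.6737 = -21.3896
  x_4 = -1.2328 - 0.01*-17.2593 = -1.0602
  y_4 = -2.6737 - 0.01*-21.3896 = -2.4598
f(-1.0602, -2.4598) = 7*(-1.0602)^2 + 4*(-2.4598)^2 = 32.0709


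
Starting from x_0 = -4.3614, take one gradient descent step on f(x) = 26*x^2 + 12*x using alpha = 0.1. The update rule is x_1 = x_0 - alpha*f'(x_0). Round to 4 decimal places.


We compute the gradient at x_0 and apply the update.
f'(x) = 52*x + 12
f'(-4.3614) = 52*-4.3614 + 12 = -214.7928
x_1 = -4.3614 - 0.1*-214.7928 = 17.1179


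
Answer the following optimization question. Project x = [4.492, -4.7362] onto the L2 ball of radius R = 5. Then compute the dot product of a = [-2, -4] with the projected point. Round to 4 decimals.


Step 1: Compute ||x|| (intermediates to 6 decimals).
||x|| = sqrt(4.492^2 + (-4.7362)^2) = 6.527607
Step 2: Project.
Since ||x|| > R, scale = R/||x|| = 5/6.527607 = 0.765977, proj(x) = scale * x
proj(x) = [3.440769, -3.62782]
Step 3: Dot product.
a^T * proj(x) = -2*3.440769 - 4*(-3.62782) = 7.6297


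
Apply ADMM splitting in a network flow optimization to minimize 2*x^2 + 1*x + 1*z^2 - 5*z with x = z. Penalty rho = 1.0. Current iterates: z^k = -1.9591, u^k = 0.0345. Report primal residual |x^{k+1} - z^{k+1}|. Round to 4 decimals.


ADMM iteration with rho = 1.0, z^k = -1.9591, u^k = 0.0345
Step 1: x-update.
Minimize 2*x^2 + 1*x + (1.0/2)*(x + 1.9591 + 0.0345)^2
FOC: (2*2 + 1.0)*x = -1 + 1.0*(-1.9591 - 0.0345)
x^{k+1} = -0.5987
Step 2: z-update.
Minimize 1*z^2 - 5*z + (1.0/2)*(-0.5987 - z + 0.0345)^2
FOC: (2*1 + 1.0)*z = 5 + 1.0*(-0.5987 + 0.0345)
z^{k+1} = 1.4786
Step 3: u-update.
u^{k+1} = 0.0345 - 0.5987 - 1.4786 = -2.0428
Step 4: Primal residual = |-0.5987 - 1.4786| = 2.0773


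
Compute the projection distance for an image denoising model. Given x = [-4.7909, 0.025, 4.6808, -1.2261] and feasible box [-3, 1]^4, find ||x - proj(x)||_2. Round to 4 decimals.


Project each component onto [-3, 1].
clip(-4.7909) = -3.0, clip(0.025) = 0.025, clip(4.6808) = 1.0, clip(-1.2261) = -1.2261
Projection = [-3.0, 0.025, 1.0, -1.2261]
Squared diffs: [3.2073, 0.0, 13.5483, 0.0]
Distance = sqrt(16.7556) = 4.0934


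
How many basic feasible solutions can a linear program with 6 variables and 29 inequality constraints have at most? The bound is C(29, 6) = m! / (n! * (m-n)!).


Each vertex corresponds to some choice of n active constraints out of m, so the number of vertices is at most C(m, n) = m! / (n!(m-n)!).
m = 29, n = 6
Numerator: 29 * 28 * 27 * 26 * 25 * 24
Denominator: 6! = 720
C(29, 6) = 475020


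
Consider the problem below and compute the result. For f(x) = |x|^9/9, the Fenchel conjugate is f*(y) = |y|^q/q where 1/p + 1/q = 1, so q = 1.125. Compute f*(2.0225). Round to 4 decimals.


The conjugate exponent q satisfies 1/p + 1/q = 1.
p = 9, so q = 9/(9 - 1) = 1.125
|y|^q = 2.0225^1.125 = 2.2086
f*(2.0225) = 2.2086 / 1.125 = 1.9632


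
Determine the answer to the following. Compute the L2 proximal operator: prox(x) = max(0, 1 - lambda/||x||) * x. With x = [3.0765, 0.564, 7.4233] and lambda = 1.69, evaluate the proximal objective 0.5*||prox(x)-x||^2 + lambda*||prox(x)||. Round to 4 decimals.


Step 1: Compute ||x||.
||x|| = 8.0553
Step 2: Compute scaling factor.
scale = max(0, 1 - 1.69/8.0553) = 0.7902
Step 3: prox(x) = [2.4311, 0.4457, 5.8659]
||prox(x)|| = 6.3653
Step 4: Proximal objective.
0.5*||prox-x||^2 = 1.4281
lambda*||prox|| = 10.7574
Total = 12.1855


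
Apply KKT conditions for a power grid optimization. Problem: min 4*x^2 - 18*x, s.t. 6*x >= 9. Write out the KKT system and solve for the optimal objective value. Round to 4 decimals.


Step 1: Try lambda = 0 (constraint inactive).
Stationarity: 2*4*x - 18 = 0
x* = 18/(2*4) = 2.25
Check constraint: 6*2.25 = 13.5 >= 9 -- satisfied.
Step 2: Compute optimal value.
f(x*) = 4*2.25^2 - 18*2.25 = -20.25


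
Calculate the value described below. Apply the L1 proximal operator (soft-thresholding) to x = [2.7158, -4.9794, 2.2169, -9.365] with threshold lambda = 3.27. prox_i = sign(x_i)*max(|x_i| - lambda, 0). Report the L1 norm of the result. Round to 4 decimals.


Soft-thresholding with lambda = 3.27:
prox(2.7158) = sign(2.7158)*max(|2.7158| - 3.27, 0) = 0.0
prox(-4.9794) = sign(-4.9794)*max(|-4.9794| - 3.27, 0) = -1.7094
prox(2.2169) = sign(2.2169)*max(|2.2169| - 3.27, 0) = 0.0
prox(-9.365) = sign(-9.365)*max(|-9.365| - 3.27, 0) = -6.095
prox(x) = [0.0, -1.7094, 0.0, -6.095]
||prox(x)||_1 = 0.0 + 1.7094 + 0.0 + 6.095 = 7.8044


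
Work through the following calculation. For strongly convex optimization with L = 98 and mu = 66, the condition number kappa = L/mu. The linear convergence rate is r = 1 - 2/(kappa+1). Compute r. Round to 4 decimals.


Step 1: Compute the condition number.
kappa = L/mu = 98/66 = 1.4848
Step 2: Compute the convergence rate.
r = 1 - 2/(kappa + 1) = 1 - 2*mu/(L + mu) = (L - mu)/(L + mu) = 32/164 = 0.1951


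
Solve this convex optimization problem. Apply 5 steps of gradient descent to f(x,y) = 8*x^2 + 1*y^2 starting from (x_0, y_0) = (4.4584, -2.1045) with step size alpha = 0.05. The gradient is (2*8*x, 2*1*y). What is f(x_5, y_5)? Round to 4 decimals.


Gradient descent on f(x,y) = 8*x^2 + 1*y^2.
Starting point: (4.4584, -2.1045), alpha = 0.05
Step 1: grad_x = 2*8*4.4584 = 71.3344, grad_y = 2*1*-2.1045 = -4.209
  x_1 = 4.4584 - 0.05*71.3344 = 0.8917
  y_1 = -2.1045 - 0.05*-4.209 = -1.8941
Step 2: grad_x = 2*8*0.8917 = 14.2669, grad_y = 2*1*-1.8941 = -3.7881
  x_2 = 0.8917 - 0.05*14.2669 = 0.1783
  y_2 = -1.8941 - 0.05*-3.7881 = -1.7046
Step 3: grad_x = 2*8*0.1783 = 2.8534, grad_y = 2*1*-1.7046 = -3.4093
  x_3 = 0.1783 - 0.05*2.8534 = 0.0357
  y_3 = -1.7046 - 0.05*-3.4093 = -1.5342
Step 4: grad_x = 2*8*0.0357 = 0.5707, grad_y = 2*1*-1.5342 = -3.0684
  x_4 = 0.0357 - 0.05*0.5707 = 0.0071
  y_4 = -1.5342 - 0.05*-3.0684 = -1.3808
Step 5: grad_x = 2*8*0.0071 = 0.1141, grad_y = 2*1*-1.3808 = -2.7615
  x_5 = 0.0071 - 0.05*0.1141 = 0.0014
  y_5 = -1.3808 - 0.05*-2.7615 = -1.2427
f(0.0014, -1.2427) = 8*0.0014^2 + 1*(-1.2427)^2 = 1.5443


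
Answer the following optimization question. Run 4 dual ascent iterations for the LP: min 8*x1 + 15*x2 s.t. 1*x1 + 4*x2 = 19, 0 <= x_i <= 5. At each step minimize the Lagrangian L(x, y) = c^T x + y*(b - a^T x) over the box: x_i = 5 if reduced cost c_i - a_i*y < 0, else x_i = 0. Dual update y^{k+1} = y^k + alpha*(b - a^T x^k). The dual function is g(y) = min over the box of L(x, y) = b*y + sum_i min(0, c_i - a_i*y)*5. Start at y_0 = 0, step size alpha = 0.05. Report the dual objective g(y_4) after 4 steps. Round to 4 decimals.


Dual ascent for LP: min 8*x1 + 15*x2, 1*x1 + 4*x2 = 19, 0 <= x_i <= 5
Step 1: y^k = 0.0, reduced costs: (8.0, 15.0)
  x^k = (0.0, 0.0), subgradient = b - a^T x = 19.0
  y^{k+1} = 0.0 + 0.05*19.0 = 0.95
Step 2: y^k = 0.95, reduced costs: (7.05, 11.2)
  x^k = (0.0, 0.0), subgradient = b - a^T x = 19.0
  y^{k+1} = 0.95 + 0.05*19.0 = 1.9
Step 3: y^k = 1.9, reduced costs: (6.1, 7.4)
  x^k = (0.0, 0.0), subgradient = b - a^T x = 19.0
  y^{k+1} = 1.9 + 0.05*19.0 = 2.85
Step 4: y^k = 2.85, reduced costs: (5.15, 3.6)
  x^k = (0.0, 0.0), subgradient = b - a^T x = 19.0
  y^{k+1} = 2.85 + 0.05*19.0 = 3.8
Dual objective at y_4 = 3.8: reduced costs (4.2, -0.2), box minimizer x = (0.0, 5.0)
g(y_4) = b*y + (c1 - a1*y)*x1 + (c2 - a2*y)*x2 = 19*3.8 + 4.2*0.0 + (-0.2)*5.0 = 72.2 + 0.0 - 1.0 = 71.2


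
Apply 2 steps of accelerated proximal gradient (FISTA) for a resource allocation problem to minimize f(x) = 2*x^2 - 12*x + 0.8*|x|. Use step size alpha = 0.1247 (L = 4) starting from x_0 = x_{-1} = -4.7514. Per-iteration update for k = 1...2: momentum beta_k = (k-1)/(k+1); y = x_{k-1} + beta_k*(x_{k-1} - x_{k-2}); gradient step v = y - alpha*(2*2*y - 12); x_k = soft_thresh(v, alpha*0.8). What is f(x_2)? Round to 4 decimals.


FISTA on f(x) = 2*x^2 - 12*x + 0.8*|x|
L = 4, alpha = 0.1247
Iteration 1: beta = 0.0, y = -4.7514 + 0.0*(-4.7514 + 4.7514) = -4.7514
  grad(y) = -31.0056, v = y - alpha*grad = -0.885
  prox(v) = soft_thresh(-0.885, 0.0998) = -0.7852
Iteration 2: beta = 0.3333, y = -0.7852 + 0.3333*(-0.7852 + 4.7514) = 0.5368
  grad(y) = -9.8528, v = y - alpha*grad = 1.7654
  prox(v) = soft_thresh(1.7654, 0.0998) = 1.6657
f(x_2) = 2*1.6657^2 - 12*1.6657 + 0.8*|1.6657| = -13.1067


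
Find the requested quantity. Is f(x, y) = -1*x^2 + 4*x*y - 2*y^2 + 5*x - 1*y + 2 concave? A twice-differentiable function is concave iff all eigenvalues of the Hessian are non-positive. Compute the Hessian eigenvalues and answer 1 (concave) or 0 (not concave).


The Hessian of f(x,y) = -1*x^2 + 4*x*y - 2*y^2 + 5*x - 1*y + 2 is:
H = [[-2, 4], [4, -4]]
Trace = -2 - 4 = -6
Determinant = -2*-4 - (4)^2 = -8
Discriminant = (-6)^2 - 4*-8 = 68.0
Eigenvalues: lambda_1 = -7.1231, lambda_2 = 1.1231
The function is not concave.

0


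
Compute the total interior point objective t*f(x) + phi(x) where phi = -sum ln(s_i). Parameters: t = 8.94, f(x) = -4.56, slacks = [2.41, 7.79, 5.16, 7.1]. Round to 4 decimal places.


Step 1: Compute log-barrier.
ln values: [0.8796, 2.0528, 1.6409, 1.9601]
phi = -(0.8796 + 2.0528 + 1.6409 + 1.9601) = -6.5335
Step 2: Compute augmented objective.
t*f(x) = 8.94*-4.56 = -40.7664
Total = -40.7664 - 6.5335 = -47.2999


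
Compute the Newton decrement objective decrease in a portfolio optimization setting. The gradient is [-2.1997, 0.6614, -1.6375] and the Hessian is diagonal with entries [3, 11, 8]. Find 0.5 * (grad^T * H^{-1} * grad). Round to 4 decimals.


Step 1: H is diagonal, so H^(-1) * g = [-0.7332, 0.0601, -0.2047].
Step 2: g^T H^(-1) g = sum_i g_i^2 / H_ii
  = (-2.1997)^2/3 + (0.6614)^2/11 + (-1.6375)^2/8
  = 1.6129 + 0.0398 + 0.3352 = 1.9878
Step 3: Objective decrease = 0.5 * g^T H^(-1) g = 0.9939


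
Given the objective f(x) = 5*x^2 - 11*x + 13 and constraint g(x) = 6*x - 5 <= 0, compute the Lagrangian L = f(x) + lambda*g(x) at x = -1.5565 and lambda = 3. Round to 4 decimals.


Step 1: Evaluate f(x).
f(-1.5565) = 5*(-1.5565)^2 - 11*(-1.5565) + 13 = 42.235
Step 2: Evaluate g(x).
g(-1.5565) = 6*-1.5565 - 5 = -14.339
Step 3: Compute Lagrangian.
L = 42.235 + 3*-14.339 = -0.782


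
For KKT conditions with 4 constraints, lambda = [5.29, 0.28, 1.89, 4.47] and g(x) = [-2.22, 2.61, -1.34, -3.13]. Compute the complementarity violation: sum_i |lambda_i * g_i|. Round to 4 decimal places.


KKT complementary slackness check:
lambda_1 * g_1 = 5.29 * -2.22 = -11.7438
lambda_2 * g_2 = 0.28 * 2.61 = 0.7308
lambda_3 * g_3 = 1.89 * -1.34 = -2.5326
lambda_4 * g_4 = 4.47 * -3.13 = -13.9911
Total violation = 11.7438 + 0.7308 + 2.5326 + 13.9911 = 28.9983


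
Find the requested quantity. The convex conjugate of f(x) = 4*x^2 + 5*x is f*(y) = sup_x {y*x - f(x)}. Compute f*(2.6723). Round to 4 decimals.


f*(y) = sup_x {y*x - a*x^2 - b*x} = sup_x {(y-b)*x - a*x^2}
FOC: (y - b) - 2a*x = 0 => x* = (y - b)/(2a)
x* = (2.6723 - 5)/(2*4) = -0.291
f*(2.6723) = (y-b)^2/(4a) = (2.6723 - 5)^2/(4*4)
= 5.4182/16 = 0.3386


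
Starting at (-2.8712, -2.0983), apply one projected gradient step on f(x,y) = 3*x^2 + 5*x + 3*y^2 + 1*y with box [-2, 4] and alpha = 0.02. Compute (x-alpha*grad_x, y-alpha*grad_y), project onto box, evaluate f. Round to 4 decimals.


Step 1: Compute gradient at (-2.8712, -2.0983).
grad_x = 2*3*-2.8712 + 5 = -12.2272
grad_y = 2*3*-2.0983 + 1 = -11.5898
Step 2: Gradient step.
x_raw = -2.8712 - 0.02*-12.2272 = -2.6267
y_raw = -2.0983 - 0.02*-11.5898 = -1.8665
Step 3: Project onto [-2, 4].
x_proj = clip(-2.6267) = -2.0
y_proj = clip(-1.8665) = -1.8665
Step 4: Evaluate f.
f(-2.0, -1.8665) = 10.585


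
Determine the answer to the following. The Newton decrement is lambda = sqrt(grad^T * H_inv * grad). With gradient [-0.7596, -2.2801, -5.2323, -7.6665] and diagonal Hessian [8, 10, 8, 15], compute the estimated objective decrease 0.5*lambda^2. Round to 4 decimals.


Step 1: H is diagonal, so H^(-1) * g = [-0.095, -0.228, -0.654, -0.5111].
Step 2: g^T H^(-1) g = sum_i g_i^2 / H_ii
  = (-0.7596)^2/8 + (-2.2801)^2/10 + (-5.2323)^2/8 + (-7.6665)^2/15
  = 0.0721 + 0.5199 + 3.4221 + 3.9183 = 7.9325
Step 3: Objective decrease = 0.5 * g^T H^(-1) g = 3.9662


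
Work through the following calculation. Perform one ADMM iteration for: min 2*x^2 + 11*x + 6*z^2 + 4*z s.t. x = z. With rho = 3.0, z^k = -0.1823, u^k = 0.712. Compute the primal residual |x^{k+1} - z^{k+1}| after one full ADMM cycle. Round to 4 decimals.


ADMM iteration with rho = 3.0, z^k = -0.1823, u^k = 0.712
Step 1: x-update.
Minimize 2*x^2 + 11*x + (3.0/2)*(x + 0.1823 + 0.712)^2
FOC: (2*2 + 3.0)*x = -11 + 3.0*(-0.1823 - 0.712)
x^{k+1} = -1.9547
Step 2: z-update.
Minimize 6*z^2 + 4*z + (3.0/2)*(-1.9547 - z + 0.712)^2
FOC: (2*6 + 3.0)*z = -4 + 3.0*(-1.9547 + 0.712)
z^{k+1} = -0.5152
Step 3: u-update.
u^{k+1} = 0.712 - 1.9547 + 0.5152 = -0.7275
Step 4: Primal residual = |-1.9547 + 0.5152| = 1.4395


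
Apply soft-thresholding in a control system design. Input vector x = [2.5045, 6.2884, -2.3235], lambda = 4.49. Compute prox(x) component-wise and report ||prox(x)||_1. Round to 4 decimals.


Soft-thresholding with lambda = 4.49:
prox(2.5045) = sign(2.5045)*max(|2.5045| - 4.49, 0) = 0.0
prox(6.2884) = sign(6.2884)*max(|6.2884| - 4.49, 0) = 1.7984
prox(-2.3235) = sign(-2.3235)*max(|-2.3235| - 4.49, 0) = 0.0
prox(x) = [0.0, 1.7984, 0.0]
||prox(x)||_1 = 0.0 + 1.7984 + 0.0 = 1.7984


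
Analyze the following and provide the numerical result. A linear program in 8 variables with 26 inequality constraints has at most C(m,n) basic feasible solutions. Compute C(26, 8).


Each vertex corresponds to some choice of n active constraints out of m, so the number of vertices is at most C(m, n) = m! / (n!(m-n)!).
m = 26, n = 8
Numerator: 26 * 25 * 24 * 23 * 22 * 21 * 20 * 19
Denominator: 8! = 40320
C(26, 8) = 1562275


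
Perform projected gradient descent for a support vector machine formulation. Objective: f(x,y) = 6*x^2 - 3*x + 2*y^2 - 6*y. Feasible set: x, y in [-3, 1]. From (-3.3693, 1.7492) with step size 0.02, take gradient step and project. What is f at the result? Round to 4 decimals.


Step 1: Compute gradient at (-3.3693, 1.7492).
grad_x = 2*6*-3.3693 - 3 = -43.4316
grad_y = 2*2*1.7492 - 6 = 0.9968
Step 2: Gradient step.
x_raw = -3.3693 - 0.02*-43.4316 = -2.5007
y_raw = 1.7492 - 0.02*0.9968 = 1.7293
Step 3: Project onto [-3, 1].
x_proj = clip(-2.5007) = -2.5007
y_proj = clip(1.7293) = 1.0
Step 4: Evaluate f.
f(-2.5007, 1.0) = 41.022


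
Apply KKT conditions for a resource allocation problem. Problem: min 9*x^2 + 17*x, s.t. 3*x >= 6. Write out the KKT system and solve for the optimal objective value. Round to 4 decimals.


Step 1: Try lambda = 0 (constraint inactive).
x_unc = -17/(2*9) = -0.9444
Check: 3*-0.9444 = -2.8332 < 6 -- violated!
Step 2: Constraint must be active: 3*x = 6
x* = 6/3 = 2.0
lambda = (2*9*2.0 + 17)/3 = 17.6667
Step 3: Compute optimal value.
f(x*) = 9*2.0^2 + 17*2.0 = 70.0


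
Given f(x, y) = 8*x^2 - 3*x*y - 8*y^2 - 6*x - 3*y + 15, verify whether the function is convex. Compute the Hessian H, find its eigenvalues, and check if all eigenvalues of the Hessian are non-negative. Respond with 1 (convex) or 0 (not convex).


The Hessian of f(x,y) = 8*x^2 - 3*x*y - 8*y^2 - 6*x - 3*y + 15 is:
H = [[16, -3], [-3, -16]]
Trace = 16 - 16 = 0
Determinant = 16*-16 - (-3)^2 = -265
Discriminant = (0)^2 - 4*-265 = 1060.0
Eigenvalues: lambda_1 = -16.2788, lambda_2 = 16.2788
The function is not convex.

0


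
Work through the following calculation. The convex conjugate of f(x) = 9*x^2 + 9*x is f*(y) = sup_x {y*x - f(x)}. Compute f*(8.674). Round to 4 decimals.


f*(y) = sup_x {y*x - a*x^2 - b*x} = sup_x {(y-b)*x - a*x^2}
FOC: (y - b) - 2a*x = 0 => x* = (y - b)/(2a)
x* = (8.674 - 9)/(2*9) = -0.0181
f*(8.674) = (y-b)^2/(4a) = (8.674 - 9)^2/(4*9)
= 0.1063/36 = 0.003


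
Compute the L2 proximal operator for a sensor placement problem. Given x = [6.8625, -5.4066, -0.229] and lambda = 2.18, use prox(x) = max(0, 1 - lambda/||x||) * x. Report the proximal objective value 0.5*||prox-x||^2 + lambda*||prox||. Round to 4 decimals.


Step 1: Compute ||x||.
||x|| = 8.7394
Step 2: Compute scaling factor.
scale = max(0, 1 - 2.18/8.7394) = 0.7506
Step 3: prox(x) = [5.1507, -4.058, -0.1719]
||prox(x)|| = 6.5594
Step 4: Proximal objective.
0.5*||prox-x||^2 = 2.3762
lambda*||prox|| = 14.2995
Total = 16.6758


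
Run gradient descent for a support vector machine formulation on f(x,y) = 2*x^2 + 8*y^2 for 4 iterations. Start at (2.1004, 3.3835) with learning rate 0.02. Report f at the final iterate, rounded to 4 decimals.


Gradient descent on f(x,y) = 2*x^2 + 8*y^2.
Starting point: (2.1004, 3.3835), alpha = 0.02
Step 1: grad_x = 2*2*2.1004 = 8.4016, grad_y = 2*8*3.3835 = 54.136
  x_1 = 2.1004 - 0.02*8.4016 = 1.9324
  y_1 = 3.3835 - 0.02*54.136 = 2.3008
Step 2: grad_x = 2*2*1.9324 = 7.7295, grad_y = 2*8*2.3008 = 36.8125
  x_2 = 1.9324 - 0.02*7.7295 = 1.7778
  y_2 = 2.3008 - 0.02*36.8125 = 1.5645
Step 3: grad_x = 2*2*1.7778 = 7.1111, grad_y = 2*8*1.5645 = 25.0325
  x_3 = 1.7778 - 0.02*7.1111 = 1.6356
  y_3 = 1.5645 - 0.02*25.0325 = 1.0639
Step 4: grad_x = 2*2*1.6356 = 6.5422, grad_y = 2*8*1.0639 = 17.0221
  x_4 = 1.6356 - 0.02*6.5422 = 1.5047
  y_4 = 1.0639 - 0.02*17.0221 = 0.7234
f(1.5047, 0.7234) = 2*1.5047^2 + 8*0.7234^2 = 8.7152


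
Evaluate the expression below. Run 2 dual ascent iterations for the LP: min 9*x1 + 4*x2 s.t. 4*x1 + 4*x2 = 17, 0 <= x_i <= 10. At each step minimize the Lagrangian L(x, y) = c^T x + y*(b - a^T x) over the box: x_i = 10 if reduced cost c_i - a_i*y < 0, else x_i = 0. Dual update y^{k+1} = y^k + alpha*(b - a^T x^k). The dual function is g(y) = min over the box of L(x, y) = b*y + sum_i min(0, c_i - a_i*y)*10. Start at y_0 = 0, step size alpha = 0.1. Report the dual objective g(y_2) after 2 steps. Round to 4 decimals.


Dual ascent for LP: min 9*x1 + 4*x2, 4*x1 + 4*x2 = 17, 0 <= x_i <= 10
Step 1: y^k = 0.0, reduced costs: (9.0, 4.0)
  x^k = (0.0, 0.0), subgradient = b - a^T x = 17.0
  y^{k+1} = 0.0 + 0.1*17.0 = 1.7
Step 2: y^k = 1.7, reduced costs: (2.2, -2.8)
  x^k = (0.0, 10.0), subgradient = b - a^T x = -23.0
  y^{k+1} = 1.7 + 0.1*-23.0 = -0.6
Dual objective at y_2 = -0.6: reduced costs (11.4, 6.4), box minimizer x = (0.0, 0.0)
g(y_2) = b*y + (c1 - a1*y)*x1 + (c2 - a2*y)*x2 = 17*(-0.6) + 11.4*0.0 + 6.4*0.0 = -10.2 + 0.0 + 0.0 = -10.2


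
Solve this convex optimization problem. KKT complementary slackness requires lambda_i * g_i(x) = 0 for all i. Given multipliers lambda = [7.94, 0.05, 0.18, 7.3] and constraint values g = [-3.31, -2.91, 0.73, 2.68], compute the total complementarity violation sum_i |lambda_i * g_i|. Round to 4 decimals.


KKT complementary slackness check:
lambda_1 * g_1 = 7.94 * -3.31 = -26.2814
lambda_2 * g_2 = 0.05 * -2.91 = -0.1455
lambda_3 * g_3 = 0.18 * 0.73 = 0.1314
lambda_4 * g_4 = 7.3 * 2.68 = 19.564
Total violation = 26.2814 + 0.1455 + 0.1314 + 19.564 = 46.1223


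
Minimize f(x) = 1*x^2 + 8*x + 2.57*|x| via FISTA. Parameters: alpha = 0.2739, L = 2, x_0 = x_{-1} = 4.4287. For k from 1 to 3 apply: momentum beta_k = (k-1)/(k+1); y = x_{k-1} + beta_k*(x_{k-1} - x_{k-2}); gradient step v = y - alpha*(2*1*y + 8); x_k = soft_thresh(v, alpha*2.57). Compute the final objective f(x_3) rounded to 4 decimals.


FISTA on f(x) = 1*x^2 + 8*x + 2.57*|x|
L = 2, alpha = 0.2739
Iteration 1: beta = 0.0, y = 4.4287 + 0.0*(4.4287 - 4.4287) = 4.4287
  grad(y) = 16.8574, v = y - alpha*grad = -0.1885
  prox(v) = soft_thresh(-0.1885, 0.7039) = 0.0
Iteration 2: beta = 0.3333, y = 0.0 + 0.3333*(0.0 - 4.4287) = -1.4762
  grad(y) = 5.0475, v = y - alpha*grad = -2.8588
  prox(v) = soft_thresh(-2.8588, 0.7039) = -2.1548
Iteration 3: beta = 0.5, y = -2.1548 + 0.5*(-2.1548 - 0.0) = -3.2322
  grad(y) = 1.5355, v = y - alpha*grad = -3.6528
  prox(v) = soft_thresh(-3.6528, 0.7039) = -2.9489
f(x_3) = 1*(-2.9489)^2 + 8*(-2.9489) + 2.57*|-2.9489| = -7.3165
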